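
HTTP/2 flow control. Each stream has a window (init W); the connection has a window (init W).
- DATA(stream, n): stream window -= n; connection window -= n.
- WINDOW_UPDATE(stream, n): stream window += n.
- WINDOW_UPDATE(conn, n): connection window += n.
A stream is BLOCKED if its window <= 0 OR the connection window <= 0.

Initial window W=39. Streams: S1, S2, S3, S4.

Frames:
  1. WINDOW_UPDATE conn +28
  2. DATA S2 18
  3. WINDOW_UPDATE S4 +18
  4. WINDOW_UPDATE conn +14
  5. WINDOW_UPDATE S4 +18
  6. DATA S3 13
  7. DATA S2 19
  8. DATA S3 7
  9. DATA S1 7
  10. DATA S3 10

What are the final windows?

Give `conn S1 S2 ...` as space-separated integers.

Answer: 7 32 2 9 75

Derivation:
Op 1: conn=67 S1=39 S2=39 S3=39 S4=39 blocked=[]
Op 2: conn=49 S1=39 S2=21 S3=39 S4=39 blocked=[]
Op 3: conn=49 S1=39 S2=21 S3=39 S4=57 blocked=[]
Op 4: conn=63 S1=39 S2=21 S3=39 S4=57 blocked=[]
Op 5: conn=63 S1=39 S2=21 S3=39 S4=75 blocked=[]
Op 6: conn=50 S1=39 S2=21 S3=26 S4=75 blocked=[]
Op 7: conn=31 S1=39 S2=2 S3=26 S4=75 blocked=[]
Op 8: conn=24 S1=39 S2=2 S3=19 S4=75 blocked=[]
Op 9: conn=17 S1=32 S2=2 S3=19 S4=75 blocked=[]
Op 10: conn=7 S1=32 S2=2 S3=9 S4=75 blocked=[]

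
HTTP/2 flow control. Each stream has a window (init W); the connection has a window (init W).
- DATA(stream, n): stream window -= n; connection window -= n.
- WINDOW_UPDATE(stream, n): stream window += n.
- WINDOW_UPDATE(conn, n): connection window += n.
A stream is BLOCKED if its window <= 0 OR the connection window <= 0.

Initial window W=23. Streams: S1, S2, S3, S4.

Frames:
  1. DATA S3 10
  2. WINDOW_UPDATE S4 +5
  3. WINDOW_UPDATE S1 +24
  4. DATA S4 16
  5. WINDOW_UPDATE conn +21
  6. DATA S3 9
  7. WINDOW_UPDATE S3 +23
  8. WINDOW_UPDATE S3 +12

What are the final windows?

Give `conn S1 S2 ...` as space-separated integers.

Answer: 9 47 23 39 12

Derivation:
Op 1: conn=13 S1=23 S2=23 S3=13 S4=23 blocked=[]
Op 2: conn=13 S1=23 S2=23 S3=13 S4=28 blocked=[]
Op 3: conn=13 S1=47 S2=23 S3=13 S4=28 blocked=[]
Op 4: conn=-3 S1=47 S2=23 S3=13 S4=12 blocked=[1, 2, 3, 4]
Op 5: conn=18 S1=47 S2=23 S3=13 S4=12 blocked=[]
Op 6: conn=9 S1=47 S2=23 S3=4 S4=12 blocked=[]
Op 7: conn=9 S1=47 S2=23 S3=27 S4=12 blocked=[]
Op 8: conn=9 S1=47 S2=23 S3=39 S4=12 blocked=[]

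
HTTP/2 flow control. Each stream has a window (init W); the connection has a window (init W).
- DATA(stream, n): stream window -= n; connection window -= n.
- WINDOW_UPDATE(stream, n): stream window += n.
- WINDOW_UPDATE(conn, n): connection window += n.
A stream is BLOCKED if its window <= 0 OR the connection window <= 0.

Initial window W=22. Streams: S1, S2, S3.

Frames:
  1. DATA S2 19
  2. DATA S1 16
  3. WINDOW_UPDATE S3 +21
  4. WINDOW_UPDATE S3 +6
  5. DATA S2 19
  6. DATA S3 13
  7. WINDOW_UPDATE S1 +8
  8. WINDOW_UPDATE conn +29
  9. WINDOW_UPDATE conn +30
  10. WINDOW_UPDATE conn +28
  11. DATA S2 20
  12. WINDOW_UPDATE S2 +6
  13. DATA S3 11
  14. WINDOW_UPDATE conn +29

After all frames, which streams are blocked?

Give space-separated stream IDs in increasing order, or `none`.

Op 1: conn=3 S1=22 S2=3 S3=22 blocked=[]
Op 2: conn=-13 S1=6 S2=3 S3=22 blocked=[1, 2, 3]
Op 3: conn=-13 S1=6 S2=3 S3=43 blocked=[1, 2, 3]
Op 4: conn=-13 S1=6 S2=3 S3=49 blocked=[1, 2, 3]
Op 5: conn=-32 S1=6 S2=-16 S3=49 blocked=[1, 2, 3]
Op 6: conn=-45 S1=6 S2=-16 S3=36 blocked=[1, 2, 3]
Op 7: conn=-45 S1=14 S2=-16 S3=36 blocked=[1, 2, 3]
Op 8: conn=-16 S1=14 S2=-16 S3=36 blocked=[1, 2, 3]
Op 9: conn=14 S1=14 S2=-16 S3=36 blocked=[2]
Op 10: conn=42 S1=14 S2=-16 S3=36 blocked=[2]
Op 11: conn=22 S1=14 S2=-36 S3=36 blocked=[2]
Op 12: conn=22 S1=14 S2=-30 S3=36 blocked=[2]
Op 13: conn=11 S1=14 S2=-30 S3=25 blocked=[2]
Op 14: conn=40 S1=14 S2=-30 S3=25 blocked=[2]

Answer: S2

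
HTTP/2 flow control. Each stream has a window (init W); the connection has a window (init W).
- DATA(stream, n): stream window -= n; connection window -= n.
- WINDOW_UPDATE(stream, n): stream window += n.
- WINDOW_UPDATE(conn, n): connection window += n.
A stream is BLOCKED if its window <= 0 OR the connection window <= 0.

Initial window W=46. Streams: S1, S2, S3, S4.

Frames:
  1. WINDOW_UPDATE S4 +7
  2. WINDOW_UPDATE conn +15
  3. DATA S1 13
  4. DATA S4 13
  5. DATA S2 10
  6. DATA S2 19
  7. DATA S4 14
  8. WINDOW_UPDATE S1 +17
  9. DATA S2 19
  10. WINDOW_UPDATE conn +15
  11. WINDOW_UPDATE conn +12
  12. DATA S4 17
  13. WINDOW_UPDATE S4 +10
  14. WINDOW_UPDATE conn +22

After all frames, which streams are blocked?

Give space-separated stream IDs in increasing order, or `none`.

Answer: S2

Derivation:
Op 1: conn=46 S1=46 S2=46 S3=46 S4=53 blocked=[]
Op 2: conn=61 S1=46 S2=46 S3=46 S4=53 blocked=[]
Op 3: conn=48 S1=33 S2=46 S3=46 S4=53 blocked=[]
Op 4: conn=35 S1=33 S2=46 S3=46 S4=40 blocked=[]
Op 5: conn=25 S1=33 S2=36 S3=46 S4=40 blocked=[]
Op 6: conn=6 S1=33 S2=17 S3=46 S4=40 blocked=[]
Op 7: conn=-8 S1=33 S2=17 S3=46 S4=26 blocked=[1, 2, 3, 4]
Op 8: conn=-8 S1=50 S2=17 S3=46 S4=26 blocked=[1, 2, 3, 4]
Op 9: conn=-27 S1=50 S2=-2 S3=46 S4=26 blocked=[1, 2, 3, 4]
Op 10: conn=-12 S1=50 S2=-2 S3=46 S4=26 blocked=[1, 2, 3, 4]
Op 11: conn=0 S1=50 S2=-2 S3=46 S4=26 blocked=[1, 2, 3, 4]
Op 12: conn=-17 S1=50 S2=-2 S3=46 S4=9 blocked=[1, 2, 3, 4]
Op 13: conn=-17 S1=50 S2=-2 S3=46 S4=19 blocked=[1, 2, 3, 4]
Op 14: conn=5 S1=50 S2=-2 S3=46 S4=19 blocked=[2]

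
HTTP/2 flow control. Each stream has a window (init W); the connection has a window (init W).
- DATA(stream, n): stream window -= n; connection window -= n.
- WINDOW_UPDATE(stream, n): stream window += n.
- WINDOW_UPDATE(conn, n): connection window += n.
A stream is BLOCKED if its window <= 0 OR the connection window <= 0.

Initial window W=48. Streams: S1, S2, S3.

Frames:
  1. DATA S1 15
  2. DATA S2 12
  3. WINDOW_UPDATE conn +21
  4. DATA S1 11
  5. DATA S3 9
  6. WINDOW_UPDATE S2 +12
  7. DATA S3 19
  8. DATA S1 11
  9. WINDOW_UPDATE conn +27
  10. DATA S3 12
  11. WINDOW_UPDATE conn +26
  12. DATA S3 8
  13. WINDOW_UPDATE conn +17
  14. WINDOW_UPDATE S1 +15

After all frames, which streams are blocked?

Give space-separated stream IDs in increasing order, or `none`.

Answer: S3

Derivation:
Op 1: conn=33 S1=33 S2=48 S3=48 blocked=[]
Op 2: conn=21 S1=33 S2=36 S3=48 blocked=[]
Op 3: conn=42 S1=33 S2=36 S3=48 blocked=[]
Op 4: conn=31 S1=22 S2=36 S3=48 blocked=[]
Op 5: conn=22 S1=22 S2=36 S3=39 blocked=[]
Op 6: conn=22 S1=22 S2=48 S3=39 blocked=[]
Op 7: conn=3 S1=22 S2=48 S3=20 blocked=[]
Op 8: conn=-8 S1=11 S2=48 S3=20 blocked=[1, 2, 3]
Op 9: conn=19 S1=11 S2=48 S3=20 blocked=[]
Op 10: conn=7 S1=11 S2=48 S3=8 blocked=[]
Op 11: conn=33 S1=11 S2=48 S3=8 blocked=[]
Op 12: conn=25 S1=11 S2=48 S3=0 blocked=[3]
Op 13: conn=42 S1=11 S2=48 S3=0 blocked=[3]
Op 14: conn=42 S1=26 S2=48 S3=0 blocked=[3]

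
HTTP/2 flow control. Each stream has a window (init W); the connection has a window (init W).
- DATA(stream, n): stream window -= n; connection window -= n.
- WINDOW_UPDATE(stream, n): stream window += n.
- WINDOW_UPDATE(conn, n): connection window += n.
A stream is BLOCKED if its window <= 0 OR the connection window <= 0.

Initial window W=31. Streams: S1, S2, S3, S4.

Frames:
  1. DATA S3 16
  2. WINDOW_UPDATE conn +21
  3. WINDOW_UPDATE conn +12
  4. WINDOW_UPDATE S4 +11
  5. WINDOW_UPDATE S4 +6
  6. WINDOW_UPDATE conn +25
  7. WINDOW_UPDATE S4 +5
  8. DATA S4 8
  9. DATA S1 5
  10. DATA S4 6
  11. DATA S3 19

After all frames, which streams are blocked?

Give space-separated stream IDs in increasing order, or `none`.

Answer: S3

Derivation:
Op 1: conn=15 S1=31 S2=31 S3=15 S4=31 blocked=[]
Op 2: conn=36 S1=31 S2=31 S3=15 S4=31 blocked=[]
Op 3: conn=48 S1=31 S2=31 S3=15 S4=31 blocked=[]
Op 4: conn=48 S1=31 S2=31 S3=15 S4=42 blocked=[]
Op 5: conn=48 S1=31 S2=31 S3=15 S4=48 blocked=[]
Op 6: conn=73 S1=31 S2=31 S3=15 S4=48 blocked=[]
Op 7: conn=73 S1=31 S2=31 S3=15 S4=53 blocked=[]
Op 8: conn=65 S1=31 S2=31 S3=15 S4=45 blocked=[]
Op 9: conn=60 S1=26 S2=31 S3=15 S4=45 blocked=[]
Op 10: conn=54 S1=26 S2=31 S3=15 S4=39 blocked=[]
Op 11: conn=35 S1=26 S2=31 S3=-4 S4=39 blocked=[3]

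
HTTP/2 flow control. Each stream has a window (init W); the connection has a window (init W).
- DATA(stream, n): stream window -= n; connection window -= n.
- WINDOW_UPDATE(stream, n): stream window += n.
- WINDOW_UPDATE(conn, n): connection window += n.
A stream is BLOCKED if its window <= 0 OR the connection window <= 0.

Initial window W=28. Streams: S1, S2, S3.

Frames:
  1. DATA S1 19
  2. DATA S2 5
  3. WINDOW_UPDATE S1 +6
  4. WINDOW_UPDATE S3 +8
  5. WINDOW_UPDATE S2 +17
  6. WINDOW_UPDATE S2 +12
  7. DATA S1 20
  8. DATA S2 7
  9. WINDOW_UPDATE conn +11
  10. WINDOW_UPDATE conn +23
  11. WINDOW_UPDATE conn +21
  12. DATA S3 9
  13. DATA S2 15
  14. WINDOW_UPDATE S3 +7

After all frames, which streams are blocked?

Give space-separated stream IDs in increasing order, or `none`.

Op 1: conn=9 S1=9 S2=28 S3=28 blocked=[]
Op 2: conn=4 S1=9 S2=23 S3=28 blocked=[]
Op 3: conn=4 S1=15 S2=23 S3=28 blocked=[]
Op 4: conn=4 S1=15 S2=23 S3=36 blocked=[]
Op 5: conn=4 S1=15 S2=40 S3=36 blocked=[]
Op 6: conn=4 S1=15 S2=52 S3=36 blocked=[]
Op 7: conn=-16 S1=-5 S2=52 S3=36 blocked=[1, 2, 3]
Op 8: conn=-23 S1=-5 S2=45 S3=36 blocked=[1, 2, 3]
Op 9: conn=-12 S1=-5 S2=45 S3=36 blocked=[1, 2, 3]
Op 10: conn=11 S1=-5 S2=45 S3=36 blocked=[1]
Op 11: conn=32 S1=-5 S2=45 S3=36 blocked=[1]
Op 12: conn=23 S1=-5 S2=45 S3=27 blocked=[1]
Op 13: conn=8 S1=-5 S2=30 S3=27 blocked=[1]
Op 14: conn=8 S1=-5 S2=30 S3=34 blocked=[1]

Answer: S1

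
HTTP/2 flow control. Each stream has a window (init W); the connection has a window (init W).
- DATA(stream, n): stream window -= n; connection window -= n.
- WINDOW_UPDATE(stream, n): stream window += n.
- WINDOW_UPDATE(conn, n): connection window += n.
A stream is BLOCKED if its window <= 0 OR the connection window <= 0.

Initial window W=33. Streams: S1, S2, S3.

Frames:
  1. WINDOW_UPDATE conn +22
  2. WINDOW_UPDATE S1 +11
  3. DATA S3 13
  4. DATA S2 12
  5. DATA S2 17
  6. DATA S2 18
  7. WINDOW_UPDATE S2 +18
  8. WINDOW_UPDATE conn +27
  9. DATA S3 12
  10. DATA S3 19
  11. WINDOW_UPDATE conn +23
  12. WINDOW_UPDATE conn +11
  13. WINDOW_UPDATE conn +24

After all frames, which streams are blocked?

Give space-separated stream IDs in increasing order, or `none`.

Op 1: conn=55 S1=33 S2=33 S3=33 blocked=[]
Op 2: conn=55 S1=44 S2=33 S3=33 blocked=[]
Op 3: conn=42 S1=44 S2=33 S3=20 blocked=[]
Op 4: conn=30 S1=44 S2=21 S3=20 blocked=[]
Op 5: conn=13 S1=44 S2=4 S3=20 blocked=[]
Op 6: conn=-5 S1=44 S2=-14 S3=20 blocked=[1, 2, 3]
Op 7: conn=-5 S1=44 S2=4 S3=20 blocked=[1, 2, 3]
Op 8: conn=22 S1=44 S2=4 S3=20 blocked=[]
Op 9: conn=10 S1=44 S2=4 S3=8 blocked=[]
Op 10: conn=-9 S1=44 S2=4 S3=-11 blocked=[1, 2, 3]
Op 11: conn=14 S1=44 S2=4 S3=-11 blocked=[3]
Op 12: conn=25 S1=44 S2=4 S3=-11 blocked=[3]
Op 13: conn=49 S1=44 S2=4 S3=-11 blocked=[3]

Answer: S3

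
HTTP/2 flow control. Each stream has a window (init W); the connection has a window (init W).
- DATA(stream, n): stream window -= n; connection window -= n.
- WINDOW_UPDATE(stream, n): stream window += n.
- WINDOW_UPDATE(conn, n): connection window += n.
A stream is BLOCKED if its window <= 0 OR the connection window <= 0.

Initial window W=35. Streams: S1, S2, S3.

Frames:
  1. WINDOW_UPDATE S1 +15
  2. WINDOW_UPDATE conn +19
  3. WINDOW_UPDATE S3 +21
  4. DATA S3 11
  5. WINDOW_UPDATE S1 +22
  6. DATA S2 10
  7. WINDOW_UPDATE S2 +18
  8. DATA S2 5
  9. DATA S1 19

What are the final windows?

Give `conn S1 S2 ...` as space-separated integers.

Op 1: conn=35 S1=50 S2=35 S3=35 blocked=[]
Op 2: conn=54 S1=50 S2=35 S3=35 blocked=[]
Op 3: conn=54 S1=50 S2=35 S3=56 blocked=[]
Op 4: conn=43 S1=50 S2=35 S3=45 blocked=[]
Op 5: conn=43 S1=72 S2=35 S3=45 blocked=[]
Op 6: conn=33 S1=72 S2=25 S3=45 blocked=[]
Op 7: conn=33 S1=72 S2=43 S3=45 blocked=[]
Op 8: conn=28 S1=72 S2=38 S3=45 blocked=[]
Op 9: conn=9 S1=53 S2=38 S3=45 blocked=[]

Answer: 9 53 38 45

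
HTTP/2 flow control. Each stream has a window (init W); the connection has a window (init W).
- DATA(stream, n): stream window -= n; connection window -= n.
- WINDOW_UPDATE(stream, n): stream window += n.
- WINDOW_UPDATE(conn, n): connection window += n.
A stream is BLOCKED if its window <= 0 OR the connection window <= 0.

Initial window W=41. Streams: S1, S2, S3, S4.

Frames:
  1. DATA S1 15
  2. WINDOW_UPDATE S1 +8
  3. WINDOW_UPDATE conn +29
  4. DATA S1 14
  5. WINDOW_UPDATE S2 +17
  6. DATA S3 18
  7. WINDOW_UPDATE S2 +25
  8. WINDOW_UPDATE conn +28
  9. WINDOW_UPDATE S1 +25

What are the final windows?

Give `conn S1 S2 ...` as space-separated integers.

Answer: 51 45 83 23 41

Derivation:
Op 1: conn=26 S1=26 S2=41 S3=41 S4=41 blocked=[]
Op 2: conn=26 S1=34 S2=41 S3=41 S4=41 blocked=[]
Op 3: conn=55 S1=34 S2=41 S3=41 S4=41 blocked=[]
Op 4: conn=41 S1=20 S2=41 S3=41 S4=41 blocked=[]
Op 5: conn=41 S1=20 S2=58 S3=41 S4=41 blocked=[]
Op 6: conn=23 S1=20 S2=58 S3=23 S4=41 blocked=[]
Op 7: conn=23 S1=20 S2=83 S3=23 S4=41 blocked=[]
Op 8: conn=51 S1=20 S2=83 S3=23 S4=41 blocked=[]
Op 9: conn=51 S1=45 S2=83 S3=23 S4=41 blocked=[]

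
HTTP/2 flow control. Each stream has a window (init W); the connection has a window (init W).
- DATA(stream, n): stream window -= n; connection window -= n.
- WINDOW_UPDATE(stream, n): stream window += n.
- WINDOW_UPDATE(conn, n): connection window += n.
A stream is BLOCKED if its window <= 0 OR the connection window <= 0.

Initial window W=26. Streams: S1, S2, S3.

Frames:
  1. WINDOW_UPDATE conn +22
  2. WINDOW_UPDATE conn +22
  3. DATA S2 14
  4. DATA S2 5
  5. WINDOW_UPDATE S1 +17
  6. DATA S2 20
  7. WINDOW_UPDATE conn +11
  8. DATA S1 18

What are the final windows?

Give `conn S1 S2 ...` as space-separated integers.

Op 1: conn=48 S1=26 S2=26 S3=26 blocked=[]
Op 2: conn=70 S1=26 S2=26 S3=26 blocked=[]
Op 3: conn=56 S1=26 S2=12 S3=26 blocked=[]
Op 4: conn=51 S1=26 S2=7 S3=26 blocked=[]
Op 5: conn=51 S1=43 S2=7 S3=26 blocked=[]
Op 6: conn=31 S1=43 S2=-13 S3=26 blocked=[2]
Op 7: conn=42 S1=43 S2=-13 S3=26 blocked=[2]
Op 8: conn=24 S1=25 S2=-13 S3=26 blocked=[2]

Answer: 24 25 -13 26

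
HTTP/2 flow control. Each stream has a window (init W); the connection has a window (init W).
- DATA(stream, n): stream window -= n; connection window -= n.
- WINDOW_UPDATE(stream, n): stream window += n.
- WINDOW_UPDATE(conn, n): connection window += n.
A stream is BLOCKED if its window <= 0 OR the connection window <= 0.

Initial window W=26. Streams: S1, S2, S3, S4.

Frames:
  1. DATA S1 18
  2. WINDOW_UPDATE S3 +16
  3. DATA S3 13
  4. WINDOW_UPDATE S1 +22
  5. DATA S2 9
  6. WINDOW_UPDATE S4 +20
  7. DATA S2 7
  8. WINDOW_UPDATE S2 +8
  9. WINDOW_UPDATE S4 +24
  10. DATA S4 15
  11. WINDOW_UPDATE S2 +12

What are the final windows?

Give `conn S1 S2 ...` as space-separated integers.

Op 1: conn=8 S1=8 S2=26 S3=26 S4=26 blocked=[]
Op 2: conn=8 S1=8 S2=26 S3=42 S4=26 blocked=[]
Op 3: conn=-5 S1=8 S2=26 S3=29 S4=26 blocked=[1, 2, 3, 4]
Op 4: conn=-5 S1=30 S2=26 S3=29 S4=26 blocked=[1, 2, 3, 4]
Op 5: conn=-14 S1=30 S2=17 S3=29 S4=26 blocked=[1, 2, 3, 4]
Op 6: conn=-14 S1=30 S2=17 S3=29 S4=46 blocked=[1, 2, 3, 4]
Op 7: conn=-21 S1=30 S2=10 S3=29 S4=46 blocked=[1, 2, 3, 4]
Op 8: conn=-21 S1=30 S2=18 S3=29 S4=46 blocked=[1, 2, 3, 4]
Op 9: conn=-21 S1=30 S2=18 S3=29 S4=70 blocked=[1, 2, 3, 4]
Op 10: conn=-36 S1=30 S2=18 S3=29 S4=55 blocked=[1, 2, 3, 4]
Op 11: conn=-36 S1=30 S2=30 S3=29 S4=55 blocked=[1, 2, 3, 4]

Answer: -36 30 30 29 55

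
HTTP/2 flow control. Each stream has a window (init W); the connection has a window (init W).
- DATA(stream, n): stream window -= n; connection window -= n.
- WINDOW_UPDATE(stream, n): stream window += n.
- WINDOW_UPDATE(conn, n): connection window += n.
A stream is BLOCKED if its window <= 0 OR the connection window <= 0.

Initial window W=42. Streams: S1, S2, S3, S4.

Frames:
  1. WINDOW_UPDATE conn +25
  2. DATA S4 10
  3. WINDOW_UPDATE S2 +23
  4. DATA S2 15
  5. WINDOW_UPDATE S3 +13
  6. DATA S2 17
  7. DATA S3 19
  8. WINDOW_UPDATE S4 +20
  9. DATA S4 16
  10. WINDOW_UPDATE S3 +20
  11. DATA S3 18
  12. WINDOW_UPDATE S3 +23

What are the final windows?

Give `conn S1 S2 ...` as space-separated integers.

Op 1: conn=67 S1=42 S2=42 S3=42 S4=42 blocked=[]
Op 2: conn=57 S1=42 S2=42 S3=42 S4=32 blocked=[]
Op 3: conn=57 S1=42 S2=65 S3=42 S4=32 blocked=[]
Op 4: conn=42 S1=42 S2=50 S3=42 S4=32 blocked=[]
Op 5: conn=42 S1=42 S2=50 S3=55 S4=32 blocked=[]
Op 6: conn=25 S1=42 S2=33 S3=55 S4=32 blocked=[]
Op 7: conn=6 S1=42 S2=33 S3=36 S4=32 blocked=[]
Op 8: conn=6 S1=42 S2=33 S3=36 S4=52 blocked=[]
Op 9: conn=-10 S1=42 S2=33 S3=36 S4=36 blocked=[1, 2, 3, 4]
Op 10: conn=-10 S1=42 S2=33 S3=56 S4=36 blocked=[1, 2, 3, 4]
Op 11: conn=-28 S1=42 S2=33 S3=38 S4=36 blocked=[1, 2, 3, 4]
Op 12: conn=-28 S1=42 S2=33 S3=61 S4=36 blocked=[1, 2, 3, 4]

Answer: -28 42 33 61 36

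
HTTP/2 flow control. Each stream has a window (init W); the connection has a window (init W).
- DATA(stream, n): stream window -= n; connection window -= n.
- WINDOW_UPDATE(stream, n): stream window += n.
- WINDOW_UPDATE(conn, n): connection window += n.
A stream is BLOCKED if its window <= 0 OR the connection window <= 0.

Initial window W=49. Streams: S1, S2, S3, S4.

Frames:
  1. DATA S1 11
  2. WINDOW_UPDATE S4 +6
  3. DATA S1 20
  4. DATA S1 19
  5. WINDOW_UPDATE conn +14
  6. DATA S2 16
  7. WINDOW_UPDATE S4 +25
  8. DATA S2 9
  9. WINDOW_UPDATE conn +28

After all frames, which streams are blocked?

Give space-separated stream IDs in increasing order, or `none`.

Op 1: conn=38 S1=38 S2=49 S3=49 S4=49 blocked=[]
Op 2: conn=38 S1=38 S2=49 S3=49 S4=55 blocked=[]
Op 3: conn=18 S1=18 S2=49 S3=49 S4=55 blocked=[]
Op 4: conn=-1 S1=-1 S2=49 S3=49 S4=55 blocked=[1, 2, 3, 4]
Op 5: conn=13 S1=-1 S2=49 S3=49 S4=55 blocked=[1]
Op 6: conn=-3 S1=-1 S2=33 S3=49 S4=55 blocked=[1, 2, 3, 4]
Op 7: conn=-3 S1=-1 S2=33 S3=49 S4=80 blocked=[1, 2, 3, 4]
Op 8: conn=-12 S1=-1 S2=24 S3=49 S4=80 blocked=[1, 2, 3, 4]
Op 9: conn=16 S1=-1 S2=24 S3=49 S4=80 blocked=[1]

Answer: S1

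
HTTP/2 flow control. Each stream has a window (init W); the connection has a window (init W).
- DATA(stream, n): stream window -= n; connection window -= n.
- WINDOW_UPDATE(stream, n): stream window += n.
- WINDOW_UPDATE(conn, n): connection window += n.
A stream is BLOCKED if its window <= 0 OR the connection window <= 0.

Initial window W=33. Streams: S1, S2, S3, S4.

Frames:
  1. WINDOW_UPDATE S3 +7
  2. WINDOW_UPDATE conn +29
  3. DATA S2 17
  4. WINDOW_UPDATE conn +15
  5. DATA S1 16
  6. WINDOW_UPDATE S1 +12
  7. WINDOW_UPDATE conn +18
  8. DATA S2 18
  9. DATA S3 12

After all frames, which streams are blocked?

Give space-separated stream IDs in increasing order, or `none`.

Answer: S2

Derivation:
Op 1: conn=33 S1=33 S2=33 S3=40 S4=33 blocked=[]
Op 2: conn=62 S1=33 S2=33 S3=40 S4=33 blocked=[]
Op 3: conn=45 S1=33 S2=16 S3=40 S4=33 blocked=[]
Op 4: conn=60 S1=33 S2=16 S3=40 S4=33 blocked=[]
Op 5: conn=44 S1=17 S2=16 S3=40 S4=33 blocked=[]
Op 6: conn=44 S1=29 S2=16 S3=40 S4=33 blocked=[]
Op 7: conn=62 S1=29 S2=16 S3=40 S4=33 blocked=[]
Op 8: conn=44 S1=29 S2=-2 S3=40 S4=33 blocked=[2]
Op 9: conn=32 S1=29 S2=-2 S3=28 S4=33 blocked=[2]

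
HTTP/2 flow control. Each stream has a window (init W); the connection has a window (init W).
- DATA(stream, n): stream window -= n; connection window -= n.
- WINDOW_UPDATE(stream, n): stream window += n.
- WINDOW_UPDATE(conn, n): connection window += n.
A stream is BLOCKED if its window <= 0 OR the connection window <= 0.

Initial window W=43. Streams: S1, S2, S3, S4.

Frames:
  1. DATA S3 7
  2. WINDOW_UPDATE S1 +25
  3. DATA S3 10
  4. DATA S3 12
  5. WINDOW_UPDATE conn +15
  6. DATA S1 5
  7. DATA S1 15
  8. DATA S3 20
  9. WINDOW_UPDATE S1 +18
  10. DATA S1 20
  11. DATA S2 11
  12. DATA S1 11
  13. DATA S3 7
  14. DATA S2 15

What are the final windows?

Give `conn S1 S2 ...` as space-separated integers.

Op 1: conn=36 S1=43 S2=43 S3=36 S4=43 blocked=[]
Op 2: conn=36 S1=68 S2=43 S3=36 S4=43 blocked=[]
Op 3: conn=26 S1=68 S2=43 S3=26 S4=43 blocked=[]
Op 4: conn=14 S1=68 S2=43 S3=14 S4=43 blocked=[]
Op 5: conn=29 S1=68 S2=43 S3=14 S4=43 blocked=[]
Op 6: conn=24 S1=63 S2=43 S3=14 S4=43 blocked=[]
Op 7: conn=9 S1=48 S2=43 S3=14 S4=43 blocked=[]
Op 8: conn=-11 S1=48 S2=43 S3=-6 S4=43 blocked=[1, 2, 3, 4]
Op 9: conn=-11 S1=66 S2=43 S3=-6 S4=43 blocked=[1, 2, 3, 4]
Op 10: conn=-31 S1=46 S2=43 S3=-6 S4=43 blocked=[1, 2, 3, 4]
Op 11: conn=-42 S1=46 S2=32 S3=-6 S4=43 blocked=[1, 2, 3, 4]
Op 12: conn=-53 S1=35 S2=32 S3=-6 S4=43 blocked=[1, 2, 3, 4]
Op 13: conn=-60 S1=35 S2=32 S3=-13 S4=43 blocked=[1, 2, 3, 4]
Op 14: conn=-75 S1=35 S2=17 S3=-13 S4=43 blocked=[1, 2, 3, 4]

Answer: -75 35 17 -13 43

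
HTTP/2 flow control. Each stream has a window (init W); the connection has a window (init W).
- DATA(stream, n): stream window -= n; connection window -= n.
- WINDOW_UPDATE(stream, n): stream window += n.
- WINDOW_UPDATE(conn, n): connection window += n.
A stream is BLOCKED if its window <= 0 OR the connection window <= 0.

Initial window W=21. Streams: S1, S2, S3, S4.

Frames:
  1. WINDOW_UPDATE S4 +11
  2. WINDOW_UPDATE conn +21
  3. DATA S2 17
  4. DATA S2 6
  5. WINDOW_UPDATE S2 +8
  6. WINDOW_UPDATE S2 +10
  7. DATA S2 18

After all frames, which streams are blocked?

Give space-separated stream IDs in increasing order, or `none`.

Answer: S2

Derivation:
Op 1: conn=21 S1=21 S2=21 S3=21 S4=32 blocked=[]
Op 2: conn=42 S1=21 S2=21 S3=21 S4=32 blocked=[]
Op 3: conn=25 S1=21 S2=4 S3=21 S4=32 blocked=[]
Op 4: conn=19 S1=21 S2=-2 S3=21 S4=32 blocked=[2]
Op 5: conn=19 S1=21 S2=6 S3=21 S4=32 blocked=[]
Op 6: conn=19 S1=21 S2=16 S3=21 S4=32 blocked=[]
Op 7: conn=1 S1=21 S2=-2 S3=21 S4=32 blocked=[2]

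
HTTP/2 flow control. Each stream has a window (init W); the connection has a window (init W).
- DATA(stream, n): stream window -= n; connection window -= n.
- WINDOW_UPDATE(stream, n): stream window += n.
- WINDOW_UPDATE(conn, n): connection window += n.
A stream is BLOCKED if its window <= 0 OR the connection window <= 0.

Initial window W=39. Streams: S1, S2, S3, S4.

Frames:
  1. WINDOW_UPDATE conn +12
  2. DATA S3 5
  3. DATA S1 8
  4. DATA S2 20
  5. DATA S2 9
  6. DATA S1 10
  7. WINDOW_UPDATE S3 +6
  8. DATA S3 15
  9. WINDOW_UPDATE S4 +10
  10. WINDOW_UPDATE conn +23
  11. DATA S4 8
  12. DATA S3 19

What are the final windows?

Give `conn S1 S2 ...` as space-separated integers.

Answer: -20 21 10 6 41

Derivation:
Op 1: conn=51 S1=39 S2=39 S3=39 S4=39 blocked=[]
Op 2: conn=46 S1=39 S2=39 S3=34 S4=39 blocked=[]
Op 3: conn=38 S1=31 S2=39 S3=34 S4=39 blocked=[]
Op 4: conn=18 S1=31 S2=19 S3=34 S4=39 blocked=[]
Op 5: conn=9 S1=31 S2=10 S3=34 S4=39 blocked=[]
Op 6: conn=-1 S1=21 S2=10 S3=34 S4=39 blocked=[1, 2, 3, 4]
Op 7: conn=-1 S1=21 S2=10 S3=40 S4=39 blocked=[1, 2, 3, 4]
Op 8: conn=-16 S1=21 S2=10 S3=25 S4=39 blocked=[1, 2, 3, 4]
Op 9: conn=-16 S1=21 S2=10 S3=25 S4=49 blocked=[1, 2, 3, 4]
Op 10: conn=7 S1=21 S2=10 S3=25 S4=49 blocked=[]
Op 11: conn=-1 S1=21 S2=10 S3=25 S4=41 blocked=[1, 2, 3, 4]
Op 12: conn=-20 S1=21 S2=10 S3=6 S4=41 blocked=[1, 2, 3, 4]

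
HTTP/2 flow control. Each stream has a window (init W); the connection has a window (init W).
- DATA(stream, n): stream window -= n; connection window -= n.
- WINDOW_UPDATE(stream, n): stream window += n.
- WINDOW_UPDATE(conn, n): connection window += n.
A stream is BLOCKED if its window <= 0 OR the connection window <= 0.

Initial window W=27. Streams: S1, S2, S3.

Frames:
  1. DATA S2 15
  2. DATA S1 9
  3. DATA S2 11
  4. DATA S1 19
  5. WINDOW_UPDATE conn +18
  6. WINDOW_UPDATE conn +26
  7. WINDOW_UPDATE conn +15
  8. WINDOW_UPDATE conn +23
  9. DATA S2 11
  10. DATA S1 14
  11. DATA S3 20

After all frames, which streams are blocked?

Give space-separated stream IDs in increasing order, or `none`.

Op 1: conn=12 S1=27 S2=12 S3=27 blocked=[]
Op 2: conn=3 S1=18 S2=12 S3=27 blocked=[]
Op 3: conn=-8 S1=18 S2=1 S3=27 blocked=[1, 2, 3]
Op 4: conn=-27 S1=-1 S2=1 S3=27 blocked=[1, 2, 3]
Op 5: conn=-9 S1=-1 S2=1 S3=27 blocked=[1, 2, 3]
Op 6: conn=17 S1=-1 S2=1 S3=27 blocked=[1]
Op 7: conn=32 S1=-1 S2=1 S3=27 blocked=[1]
Op 8: conn=55 S1=-1 S2=1 S3=27 blocked=[1]
Op 9: conn=44 S1=-1 S2=-10 S3=27 blocked=[1, 2]
Op 10: conn=30 S1=-15 S2=-10 S3=27 blocked=[1, 2]
Op 11: conn=10 S1=-15 S2=-10 S3=7 blocked=[1, 2]

Answer: S1 S2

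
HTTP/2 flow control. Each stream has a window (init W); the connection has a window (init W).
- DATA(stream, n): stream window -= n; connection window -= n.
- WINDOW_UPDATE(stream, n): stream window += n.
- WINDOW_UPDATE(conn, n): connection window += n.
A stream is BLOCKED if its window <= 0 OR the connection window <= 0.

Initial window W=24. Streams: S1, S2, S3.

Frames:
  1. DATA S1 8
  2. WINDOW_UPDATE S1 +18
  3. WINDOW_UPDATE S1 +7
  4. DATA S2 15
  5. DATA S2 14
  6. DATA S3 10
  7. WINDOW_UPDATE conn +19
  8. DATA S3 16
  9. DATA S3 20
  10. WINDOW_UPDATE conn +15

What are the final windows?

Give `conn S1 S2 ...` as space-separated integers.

Answer: -25 41 -5 -22

Derivation:
Op 1: conn=16 S1=16 S2=24 S3=24 blocked=[]
Op 2: conn=16 S1=34 S2=24 S3=24 blocked=[]
Op 3: conn=16 S1=41 S2=24 S3=24 blocked=[]
Op 4: conn=1 S1=41 S2=9 S3=24 blocked=[]
Op 5: conn=-13 S1=41 S2=-5 S3=24 blocked=[1, 2, 3]
Op 6: conn=-23 S1=41 S2=-5 S3=14 blocked=[1, 2, 3]
Op 7: conn=-4 S1=41 S2=-5 S3=14 blocked=[1, 2, 3]
Op 8: conn=-20 S1=41 S2=-5 S3=-2 blocked=[1, 2, 3]
Op 9: conn=-40 S1=41 S2=-5 S3=-22 blocked=[1, 2, 3]
Op 10: conn=-25 S1=41 S2=-5 S3=-22 blocked=[1, 2, 3]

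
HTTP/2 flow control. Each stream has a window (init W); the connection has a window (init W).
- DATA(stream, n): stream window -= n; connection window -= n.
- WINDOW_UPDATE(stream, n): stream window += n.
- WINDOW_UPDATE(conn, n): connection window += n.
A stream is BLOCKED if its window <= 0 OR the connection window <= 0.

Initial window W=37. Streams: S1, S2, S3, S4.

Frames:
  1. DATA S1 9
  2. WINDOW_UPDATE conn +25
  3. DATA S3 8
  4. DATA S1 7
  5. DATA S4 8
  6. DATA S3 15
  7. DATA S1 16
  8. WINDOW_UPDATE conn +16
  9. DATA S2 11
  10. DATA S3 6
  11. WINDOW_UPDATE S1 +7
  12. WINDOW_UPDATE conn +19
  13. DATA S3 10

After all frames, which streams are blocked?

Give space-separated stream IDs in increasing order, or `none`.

Answer: S3

Derivation:
Op 1: conn=28 S1=28 S2=37 S3=37 S4=37 blocked=[]
Op 2: conn=53 S1=28 S2=37 S3=37 S4=37 blocked=[]
Op 3: conn=45 S1=28 S2=37 S3=29 S4=37 blocked=[]
Op 4: conn=38 S1=21 S2=37 S3=29 S4=37 blocked=[]
Op 5: conn=30 S1=21 S2=37 S3=29 S4=29 blocked=[]
Op 6: conn=15 S1=21 S2=37 S3=14 S4=29 blocked=[]
Op 7: conn=-1 S1=5 S2=37 S3=14 S4=29 blocked=[1, 2, 3, 4]
Op 8: conn=15 S1=5 S2=37 S3=14 S4=29 blocked=[]
Op 9: conn=4 S1=5 S2=26 S3=14 S4=29 blocked=[]
Op 10: conn=-2 S1=5 S2=26 S3=8 S4=29 blocked=[1, 2, 3, 4]
Op 11: conn=-2 S1=12 S2=26 S3=8 S4=29 blocked=[1, 2, 3, 4]
Op 12: conn=17 S1=12 S2=26 S3=8 S4=29 blocked=[]
Op 13: conn=7 S1=12 S2=26 S3=-2 S4=29 blocked=[3]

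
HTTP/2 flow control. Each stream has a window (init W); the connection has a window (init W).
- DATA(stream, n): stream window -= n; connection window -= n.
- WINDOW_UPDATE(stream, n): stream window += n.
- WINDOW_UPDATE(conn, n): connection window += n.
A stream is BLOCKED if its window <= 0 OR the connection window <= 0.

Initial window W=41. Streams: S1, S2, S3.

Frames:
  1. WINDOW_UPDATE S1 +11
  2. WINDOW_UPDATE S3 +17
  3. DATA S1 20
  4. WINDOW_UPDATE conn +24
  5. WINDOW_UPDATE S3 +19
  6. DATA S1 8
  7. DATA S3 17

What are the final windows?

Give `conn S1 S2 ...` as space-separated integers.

Answer: 20 24 41 60

Derivation:
Op 1: conn=41 S1=52 S2=41 S3=41 blocked=[]
Op 2: conn=41 S1=52 S2=41 S3=58 blocked=[]
Op 3: conn=21 S1=32 S2=41 S3=58 blocked=[]
Op 4: conn=45 S1=32 S2=41 S3=58 blocked=[]
Op 5: conn=45 S1=32 S2=41 S3=77 blocked=[]
Op 6: conn=37 S1=24 S2=41 S3=77 blocked=[]
Op 7: conn=20 S1=24 S2=41 S3=60 blocked=[]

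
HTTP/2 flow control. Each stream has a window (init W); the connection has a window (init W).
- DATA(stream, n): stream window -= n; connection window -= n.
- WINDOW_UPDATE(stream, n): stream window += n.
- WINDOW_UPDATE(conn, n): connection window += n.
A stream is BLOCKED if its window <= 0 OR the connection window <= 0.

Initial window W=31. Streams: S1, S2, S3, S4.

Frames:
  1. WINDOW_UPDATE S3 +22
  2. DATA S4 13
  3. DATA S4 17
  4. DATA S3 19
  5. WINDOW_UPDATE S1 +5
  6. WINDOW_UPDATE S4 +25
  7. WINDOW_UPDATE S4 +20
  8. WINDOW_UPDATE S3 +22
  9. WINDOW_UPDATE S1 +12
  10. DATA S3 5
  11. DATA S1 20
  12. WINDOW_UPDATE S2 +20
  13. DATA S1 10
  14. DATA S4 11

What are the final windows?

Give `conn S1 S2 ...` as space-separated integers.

Answer: -64 18 51 51 35

Derivation:
Op 1: conn=31 S1=31 S2=31 S3=53 S4=31 blocked=[]
Op 2: conn=18 S1=31 S2=31 S3=53 S4=18 blocked=[]
Op 3: conn=1 S1=31 S2=31 S3=53 S4=1 blocked=[]
Op 4: conn=-18 S1=31 S2=31 S3=34 S4=1 blocked=[1, 2, 3, 4]
Op 5: conn=-18 S1=36 S2=31 S3=34 S4=1 blocked=[1, 2, 3, 4]
Op 6: conn=-18 S1=36 S2=31 S3=34 S4=26 blocked=[1, 2, 3, 4]
Op 7: conn=-18 S1=36 S2=31 S3=34 S4=46 blocked=[1, 2, 3, 4]
Op 8: conn=-18 S1=36 S2=31 S3=56 S4=46 blocked=[1, 2, 3, 4]
Op 9: conn=-18 S1=48 S2=31 S3=56 S4=46 blocked=[1, 2, 3, 4]
Op 10: conn=-23 S1=48 S2=31 S3=51 S4=46 blocked=[1, 2, 3, 4]
Op 11: conn=-43 S1=28 S2=31 S3=51 S4=46 blocked=[1, 2, 3, 4]
Op 12: conn=-43 S1=28 S2=51 S3=51 S4=46 blocked=[1, 2, 3, 4]
Op 13: conn=-53 S1=18 S2=51 S3=51 S4=46 blocked=[1, 2, 3, 4]
Op 14: conn=-64 S1=18 S2=51 S3=51 S4=35 blocked=[1, 2, 3, 4]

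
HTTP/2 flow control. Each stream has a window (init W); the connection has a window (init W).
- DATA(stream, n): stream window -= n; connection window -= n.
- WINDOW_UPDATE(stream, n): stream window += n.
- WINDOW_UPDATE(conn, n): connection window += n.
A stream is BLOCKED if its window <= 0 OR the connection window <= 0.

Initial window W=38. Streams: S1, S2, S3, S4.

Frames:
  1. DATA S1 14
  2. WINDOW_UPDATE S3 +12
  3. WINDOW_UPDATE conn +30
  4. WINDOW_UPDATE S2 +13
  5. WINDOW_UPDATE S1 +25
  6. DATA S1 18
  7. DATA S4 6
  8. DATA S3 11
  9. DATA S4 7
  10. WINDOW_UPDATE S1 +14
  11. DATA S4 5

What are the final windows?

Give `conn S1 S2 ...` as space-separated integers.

Answer: 7 45 51 39 20

Derivation:
Op 1: conn=24 S1=24 S2=38 S3=38 S4=38 blocked=[]
Op 2: conn=24 S1=24 S2=38 S3=50 S4=38 blocked=[]
Op 3: conn=54 S1=24 S2=38 S3=50 S4=38 blocked=[]
Op 4: conn=54 S1=24 S2=51 S3=50 S4=38 blocked=[]
Op 5: conn=54 S1=49 S2=51 S3=50 S4=38 blocked=[]
Op 6: conn=36 S1=31 S2=51 S3=50 S4=38 blocked=[]
Op 7: conn=30 S1=31 S2=51 S3=50 S4=32 blocked=[]
Op 8: conn=19 S1=31 S2=51 S3=39 S4=32 blocked=[]
Op 9: conn=12 S1=31 S2=51 S3=39 S4=25 blocked=[]
Op 10: conn=12 S1=45 S2=51 S3=39 S4=25 blocked=[]
Op 11: conn=7 S1=45 S2=51 S3=39 S4=20 blocked=[]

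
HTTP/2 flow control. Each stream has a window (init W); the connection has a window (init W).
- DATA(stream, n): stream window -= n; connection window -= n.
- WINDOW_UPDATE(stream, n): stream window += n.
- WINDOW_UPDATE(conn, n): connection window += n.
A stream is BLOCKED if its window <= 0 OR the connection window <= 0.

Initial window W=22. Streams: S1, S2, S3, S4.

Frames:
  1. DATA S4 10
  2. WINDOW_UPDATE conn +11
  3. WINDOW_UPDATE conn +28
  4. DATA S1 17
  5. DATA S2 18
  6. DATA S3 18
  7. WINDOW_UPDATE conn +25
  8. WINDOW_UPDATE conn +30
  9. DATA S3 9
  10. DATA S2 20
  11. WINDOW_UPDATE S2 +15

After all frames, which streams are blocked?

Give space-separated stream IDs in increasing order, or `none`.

Answer: S2 S3

Derivation:
Op 1: conn=12 S1=22 S2=22 S3=22 S4=12 blocked=[]
Op 2: conn=23 S1=22 S2=22 S3=22 S4=12 blocked=[]
Op 3: conn=51 S1=22 S2=22 S3=22 S4=12 blocked=[]
Op 4: conn=34 S1=5 S2=22 S3=22 S4=12 blocked=[]
Op 5: conn=16 S1=5 S2=4 S3=22 S4=12 blocked=[]
Op 6: conn=-2 S1=5 S2=4 S3=4 S4=12 blocked=[1, 2, 3, 4]
Op 7: conn=23 S1=5 S2=4 S3=4 S4=12 blocked=[]
Op 8: conn=53 S1=5 S2=4 S3=4 S4=12 blocked=[]
Op 9: conn=44 S1=5 S2=4 S3=-5 S4=12 blocked=[3]
Op 10: conn=24 S1=5 S2=-16 S3=-5 S4=12 blocked=[2, 3]
Op 11: conn=24 S1=5 S2=-1 S3=-5 S4=12 blocked=[2, 3]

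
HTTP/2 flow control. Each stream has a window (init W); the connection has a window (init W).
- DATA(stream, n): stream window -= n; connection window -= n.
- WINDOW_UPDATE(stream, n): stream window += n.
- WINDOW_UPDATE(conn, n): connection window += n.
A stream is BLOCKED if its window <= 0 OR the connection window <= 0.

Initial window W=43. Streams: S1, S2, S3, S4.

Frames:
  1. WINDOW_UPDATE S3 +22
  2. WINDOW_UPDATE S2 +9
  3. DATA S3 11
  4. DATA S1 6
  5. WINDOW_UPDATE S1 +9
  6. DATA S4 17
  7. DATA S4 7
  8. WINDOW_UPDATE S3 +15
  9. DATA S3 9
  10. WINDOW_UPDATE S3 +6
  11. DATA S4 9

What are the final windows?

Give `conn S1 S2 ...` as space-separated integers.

Op 1: conn=43 S1=43 S2=43 S3=65 S4=43 blocked=[]
Op 2: conn=43 S1=43 S2=52 S3=65 S4=43 blocked=[]
Op 3: conn=32 S1=43 S2=52 S3=54 S4=43 blocked=[]
Op 4: conn=26 S1=37 S2=52 S3=54 S4=43 blocked=[]
Op 5: conn=26 S1=46 S2=52 S3=54 S4=43 blocked=[]
Op 6: conn=9 S1=46 S2=52 S3=54 S4=26 blocked=[]
Op 7: conn=2 S1=46 S2=52 S3=54 S4=19 blocked=[]
Op 8: conn=2 S1=46 S2=52 S3=69 S4=19 blocked=[]
Op 9: conn=-7 S1=46 S2=52 S3=60 S4=19 blocked=[1, 2, 3, 4]
Op 10: conn=-7 S1=46 S2=52 S3=66 S4=19 blocked=[1, 2, 3, 4]
Op 11: conn=-16 S1=46 S2=52 S3=66 S4=10 blocked=[1, 2, 3, 4]

Answer: -16 46 52 66 10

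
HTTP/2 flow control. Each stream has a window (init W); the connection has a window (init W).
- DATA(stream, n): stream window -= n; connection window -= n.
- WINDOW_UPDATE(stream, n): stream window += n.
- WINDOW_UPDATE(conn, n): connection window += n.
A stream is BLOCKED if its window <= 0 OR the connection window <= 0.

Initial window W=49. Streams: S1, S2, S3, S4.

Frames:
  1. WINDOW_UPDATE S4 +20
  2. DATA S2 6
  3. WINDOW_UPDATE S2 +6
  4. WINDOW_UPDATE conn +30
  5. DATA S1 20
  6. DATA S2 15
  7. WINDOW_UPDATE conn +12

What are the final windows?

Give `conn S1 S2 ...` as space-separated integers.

Op 1: conn=49 S1=49 S2=49 S3=49 S4=69 blocked=[]
Op 2: conn=43 S1=49 S2=43 S3=49 S4=69 blocked=[]
Op 3: conn=43 S1=49 S2=49 S3=49 S4=69 blocked=[]
Op 4: conn=73 S1=49 S2=49 S3=49 S4=69 blocked=[]
Op 5: conn=53 S1=29 S2=49 S3=49 S4=69 blocked=[]
Op 6: conn=38 S1=29 S2=34 S3=49 S4=69 blocked=[]
Op 7: conn=50 S1=29 S2=34 S3=49 S4=69 blocked=[]

Answer: 50 29 34 49 69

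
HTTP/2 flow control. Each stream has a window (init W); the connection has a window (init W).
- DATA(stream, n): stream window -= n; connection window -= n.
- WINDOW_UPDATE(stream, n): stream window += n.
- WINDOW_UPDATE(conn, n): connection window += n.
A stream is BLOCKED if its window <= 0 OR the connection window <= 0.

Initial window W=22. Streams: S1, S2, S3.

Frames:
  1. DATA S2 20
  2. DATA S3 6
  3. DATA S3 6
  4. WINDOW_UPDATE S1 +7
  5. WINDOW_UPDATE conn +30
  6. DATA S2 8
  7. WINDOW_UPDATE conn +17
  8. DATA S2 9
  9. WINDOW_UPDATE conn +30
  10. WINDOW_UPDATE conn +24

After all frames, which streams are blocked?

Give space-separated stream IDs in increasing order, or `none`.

Op 1: conn=2 S1=22 S2=2 S3=22 blocked=[]
Op 2: conn=-4 S1=22 S2=2 S3=16 blocked=[1, 2, 3]
Op 3: conn=-10 S1=22 S2=2 S3=10 blocked=[1, 2, 3]
Op 4: conn=-10 S1=29 S2=2 S3=10 blocked=[1, 2, 3]
Op 5: conn=20 S1=29 S2=2 S3=10 blocked=[]
Op 6: conn=12 S1=29 S2=-6 S3=10 blocked=[2]
Op 7: conn=29 S1=29 S2=-6 S3=10 blocked=[2]
Op 8: conn=20 S1=29 S2=-15 S3=10 blocked=[2]
Op 9: conn=50 S1=29 S2=-15 S3=10 blocked=[2]
Op 10: conn=74 S1=29 S2=-15 S3=10 blocked=[2]

Answer: S2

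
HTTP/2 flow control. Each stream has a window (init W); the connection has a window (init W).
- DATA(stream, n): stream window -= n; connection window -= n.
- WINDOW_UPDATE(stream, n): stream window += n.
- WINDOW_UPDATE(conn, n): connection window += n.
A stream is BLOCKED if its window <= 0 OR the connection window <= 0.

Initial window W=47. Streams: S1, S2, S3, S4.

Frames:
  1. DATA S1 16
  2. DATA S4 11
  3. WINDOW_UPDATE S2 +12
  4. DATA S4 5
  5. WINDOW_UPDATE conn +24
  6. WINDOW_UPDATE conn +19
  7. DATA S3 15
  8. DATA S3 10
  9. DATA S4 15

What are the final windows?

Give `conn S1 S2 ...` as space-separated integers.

Answer: 18 31 59 22 16

Derivation:
Op 1: conn=31 S1=31 S2=47 S3=47 S4=47 blocked=[]
Op 2: conn=20 S1=31 S2=47 S3=47 S4=36 blocked=[]
Op 3: conn=20 S1=31 S2=59 S3=47 S4=36 blocked=[]
Op 4: conn=15 S1=31 S2=59 S3=47 S4=31 blocked=[]
Op 5: conn=39 S1=31 S2=59 S3=47 S4=31 blocked=[]
Op 6: conn=58 S1=31 S2=59 S3=47 S4=31 blocked=[]
Op 7: conn=43 S1=31 S2=59 S3=32 S4=31 blocked=[]
Op 8: conn=33 S1=31 S2=59 S3=22 S4=31 blocked=[]
Op 9: conn=18 S1=31 S2=59 S3=22 S4=16 blocked=[]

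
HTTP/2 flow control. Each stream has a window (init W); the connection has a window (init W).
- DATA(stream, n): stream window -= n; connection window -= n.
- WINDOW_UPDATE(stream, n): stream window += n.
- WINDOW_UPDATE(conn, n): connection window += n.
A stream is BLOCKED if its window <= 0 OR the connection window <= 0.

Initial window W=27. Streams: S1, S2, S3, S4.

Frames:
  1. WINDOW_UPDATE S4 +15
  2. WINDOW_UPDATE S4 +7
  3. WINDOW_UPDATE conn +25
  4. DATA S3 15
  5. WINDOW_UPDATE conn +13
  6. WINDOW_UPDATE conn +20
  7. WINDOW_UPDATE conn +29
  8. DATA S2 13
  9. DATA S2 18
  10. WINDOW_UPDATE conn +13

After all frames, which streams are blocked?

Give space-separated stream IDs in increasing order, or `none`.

Answer: S2

Derivation:
Op 1: conn=27 S1=27 S2=27 S3=27 S4=42 blocked=[]
Op 2: conn=27 S1=27 S2=27 S3=27 S4=49 blocked=[]
Op 3: conn=52 S1=27 S2=27 S3=27 S4=49 blocked=[]
Op 4: conn=37 S1=27 S2=27 S3=12 S4=49 blocked=[]
Op 5: conn=50 S1=27 S2=27 S3=12 S4=49 blocked=[]
Op 6: conn=70 S1=27 S2=27 S3=12 S4=49 blocked=[]
Op 7: conn=99 S1=27 S2=27 S3=12 S4=49 blocked=[]
Op 8: conn=86 S1=27 S2=14 S3=12 S4=49 blocked=[]
Op 9: conn=68 S1=27 S2=-4 S3=12 S4=49 blocked=[2]
Op 10: conn=81 S1=27 S2=-4 S3=12 S4=49 blocked=[2]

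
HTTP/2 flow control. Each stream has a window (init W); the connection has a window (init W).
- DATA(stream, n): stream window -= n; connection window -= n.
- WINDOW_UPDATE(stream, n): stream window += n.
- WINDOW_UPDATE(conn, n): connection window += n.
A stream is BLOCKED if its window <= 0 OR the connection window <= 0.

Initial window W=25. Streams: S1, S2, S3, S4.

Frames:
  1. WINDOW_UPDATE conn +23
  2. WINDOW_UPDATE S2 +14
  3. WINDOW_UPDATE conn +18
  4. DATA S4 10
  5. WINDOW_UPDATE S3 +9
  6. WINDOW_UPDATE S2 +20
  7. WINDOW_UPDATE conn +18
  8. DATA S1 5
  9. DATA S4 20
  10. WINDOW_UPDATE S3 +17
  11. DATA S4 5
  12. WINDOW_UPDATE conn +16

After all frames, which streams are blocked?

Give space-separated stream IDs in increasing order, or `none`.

Op 1: conn=48 S1=25 S2=25 S3=25 S4=25 blocked=[]
Op 2: conn=48 S1=25 S2=39 S3=25 S4=25 blocked=[]
Op 3: conn=66 S1=25 S2=39 S3=25 S4=25 blocked=[]
Op 4: conn=56 S1=25 S2=39 S3=25 S4=15 blocked=[]
Op 5: conn=56 S1=25 S2=39 S3=34 S4=15 blocked=[]
Op 6: conn=56 S1=25 S2=59 S3=34 S4=15 blocked=[]
Op 7: conn=74 S1=25 S2=59 S3=34 S4=15 blocked=[]
Op 8: conn=69 S1=20 S2=59 S3=34 S4=15 blocked=[]
Op 9: conn=49 S1=20 S2=59 S3=34 S4=-5 blocked=[4]
Op 10: conn=49 S1=20 S2=59 S3=51 S4=-5 blocked=[4]
Op 11: conn=44 S1=20 S2=59 S3=51 S4=-10 blocked=[4]
Op 12: conn=60 S1=20 S2=59 S3=51 S4=-10 blocked=[4]

Answer: S4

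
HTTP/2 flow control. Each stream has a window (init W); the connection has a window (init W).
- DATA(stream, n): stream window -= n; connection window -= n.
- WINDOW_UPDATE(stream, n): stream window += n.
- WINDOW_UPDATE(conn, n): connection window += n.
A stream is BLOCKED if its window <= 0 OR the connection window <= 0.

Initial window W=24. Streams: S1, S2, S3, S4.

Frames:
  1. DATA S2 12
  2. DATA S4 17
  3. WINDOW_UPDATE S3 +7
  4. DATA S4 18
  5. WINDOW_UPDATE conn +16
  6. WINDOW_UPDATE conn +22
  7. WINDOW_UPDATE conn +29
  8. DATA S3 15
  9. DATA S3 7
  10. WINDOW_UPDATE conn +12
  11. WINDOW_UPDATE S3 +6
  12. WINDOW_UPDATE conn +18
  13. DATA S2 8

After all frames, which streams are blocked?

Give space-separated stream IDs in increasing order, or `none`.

Op 1: conn=12 S1=24 S2=12 S3=24 S4=24 blocked=[]
Op 2: conn=-5 S1=24 S2=12 S3=24 S4=7 blocked=[1, 2, 3, 4]
Op 3: conn=-5 S1=24 S2=12 S3=31 S4=7 blocked=[1, 2, 3, 4]
Op 4: conn=-23 S1=24 S2=12 S3=31 S4=-11 blocked=[1, 2, 3, 4]
Op 5: conn=-7 S1=24 S2=12 S3=31 S4=-11 blocked=[1, 2, 3, 4]
Op 6: conn=15 S1=24 S2=12 S3=31 S4=-11 blocked=[4]
Op 7: conn=44 S1=24 S2=12 S3=31 S4=-11 blocked=[4]
Op 8: conn=29 S1=24 S2=12 S3=16 S4=-11 blocked=[4]
Op 9: conn=22 S1=24 S2=12 S3=9 S4=-11 blocked=[4]
Op 10: conn=34 S1=24 S2=12 S3=9 S4=-11 blocked=[4]
Op 11: conn=34 S1=24 S2=12 S3=15 S4=-11 blocked=[4]
Op 12: conn=52 S1=24 S2=12 S3=15 S4=-11 blocked=[4]
Op 13: conn=44 S1=24 S2=4 S3=15 S4=-11 blocked=[4]

Answer: S4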